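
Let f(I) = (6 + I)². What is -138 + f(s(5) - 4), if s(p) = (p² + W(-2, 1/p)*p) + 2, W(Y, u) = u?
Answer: 762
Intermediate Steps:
s(p) = 3 + p² (s(p) = (p² + p/p) + 2 = (p² + 1) + 2 = (1 + p²) + 2 = 3 + p²)
-138 + f(s(5) - 4) = -138 + (6 + ((3 + 5²) - 4))² = -138 + (6 + ((3 + 25) - 4))² = -138 + (6 + (28 - 4))² = -138 + (6 + 24)² = -138 + 30² = -138 + 900 = 762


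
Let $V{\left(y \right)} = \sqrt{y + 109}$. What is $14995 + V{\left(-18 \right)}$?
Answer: $14995 + \sqrt{91} \approx 15005.0$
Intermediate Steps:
$V{\left(y \right)} = \sqrt{109 + y}$
$14995 + V{\left(-18 \right)} = 14995 + \sqrt{109 - 18} = 14995 + \sqrt{91}$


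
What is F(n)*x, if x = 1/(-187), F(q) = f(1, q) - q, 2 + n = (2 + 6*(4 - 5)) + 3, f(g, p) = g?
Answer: -4/187 ≈ -0.021390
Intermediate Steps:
n = -3 (n = -2 + ((2 + 6*(4 - 5)) + 3) = -2 + ((2 + 6*(-1)) + 3) = -2 + ((2 - 6) + 3) = -2 + (-4 + 3) = -2 - 1 = -3)
F(q) = 1 - q
x = -1/187 ≈ -0.0053476
F(n)*x = (1 - 1*(-3))*(-1/187) = (1 + 3)*(-1/187) = 4*(-1/187) = -4/187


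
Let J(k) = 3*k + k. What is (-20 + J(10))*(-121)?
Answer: -2420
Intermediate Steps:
J(k) = 4*k
(-20 + J(10))*(-121) = (-20 + 4*10)*(-121) = (-20 + 40)*(-121) = 20*(-121) = -2420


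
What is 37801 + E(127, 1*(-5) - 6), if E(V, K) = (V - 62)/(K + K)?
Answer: 831557/22 ≈ 37798.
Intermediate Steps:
E(V, K) = (-62 + V)/(2*K) (E(V, K) = (-62 + V)/((2*K)) = (-62 + V)*(1/(2*K)) = (-62 + V)/(2*K))
37801 + E(127, 1*(-5) - 6) = 37801 + (-62 + 127)/(2*(1*(-5) - 6)) = 37801 + (½)*65/(-5 - 6) = 37801 + (½)*65/(-11) = 37801 + (½)*(-1/11)*65 = 37801 - 65/22 = 831557/22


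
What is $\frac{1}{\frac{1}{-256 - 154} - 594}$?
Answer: $- \frac{410}{243541} \approx -0.0016835$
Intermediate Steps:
$\frac{1}{\frac{1}{-256 - 154} - 594} = \frac{1}{\frac{1}{-410} - 594} = \frac{1}{- \frac{1}{410} - 594} = \frac{1}{- \frac{243541}{410}} = - \frac{410}{243541}$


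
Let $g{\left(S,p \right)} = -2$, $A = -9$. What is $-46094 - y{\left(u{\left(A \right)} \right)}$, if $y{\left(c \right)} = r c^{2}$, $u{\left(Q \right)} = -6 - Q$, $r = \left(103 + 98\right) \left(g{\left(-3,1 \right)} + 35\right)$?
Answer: $-105791$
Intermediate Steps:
$r = 6633$ ($r = \left(103 + 98\right) \left(-2 + 35\right) = 201 \cdot 33 = 6633$)
$y{\left(c \right)} = 6633 c^{2}$
$-46094 - y{\left(u{\left(A \right)} \right)} = -46094 - 6633 \left(-6 - -9\right)^{2} = -46094 - 6633 \left(-6 + 9\right)^{2} = -46094 - 6633 \cdot 3^{2} = -46094 - 6633 \cdot 9 = -46094 - 59697 = -105791$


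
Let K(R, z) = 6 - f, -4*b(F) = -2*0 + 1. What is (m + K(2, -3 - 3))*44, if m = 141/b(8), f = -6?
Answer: -24288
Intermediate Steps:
b(F) = -¼ (b(F) = -(-2*0 + 1)/4 = -(0 + 1)/4 = -¼*1 = -¼)
K(R, z) = 12 (K(R, z) = 6 - 1*(-6) = 6 + 6 = 12)
m = -564 (m = 141/(-¼) = 141*(-4) = -564)
(m + K(2, -3 - 3))*44 = (-564 + 12)*44 = -552*44 = -24288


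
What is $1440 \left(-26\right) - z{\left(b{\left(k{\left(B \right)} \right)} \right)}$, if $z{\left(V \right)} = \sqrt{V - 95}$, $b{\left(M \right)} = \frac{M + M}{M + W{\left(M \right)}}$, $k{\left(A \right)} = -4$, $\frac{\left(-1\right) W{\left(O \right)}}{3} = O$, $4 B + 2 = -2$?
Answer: $-37440 - 4 i \sqrt{6} \approx -37440.0 - 9.798 i$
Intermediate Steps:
$B = -1$ ($B = - \frac{1}{2} + \frac{1}{4} \left(-2\right) = - \frac{1}{2} - \frac{1}{2} = -1$)
$W{\left(O \right)} = - 3 O$
$b{\left(M \right)} = -1$ ($b{\left(M \right)} = \frac{M + M}{M - 3 M} = \frac{2 M}{\left(-2\right) M} = 2 M \left(- \frac{1}{2 M}\right) = -1$)
$z{\left(V \right)} = \sqrt{-95 + V}$
$1440 \left(-26\right) - z{\left(b{\left(k{\left(B \right)} \right)} \right)} = 1440 \left(-26\right) - \sqrt{-95 - 1} = -37440 - \sqrt{-96} = -37440 - 4 i \sqrt{6}$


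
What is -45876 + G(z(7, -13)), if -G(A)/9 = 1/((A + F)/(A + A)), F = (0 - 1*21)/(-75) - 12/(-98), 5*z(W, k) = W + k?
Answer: -44847312/977 ≈ -45903.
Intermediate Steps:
z(W, k) = W/5 + k/5 (z(W, k) = (W + k)/5 = W/5 + k/5)
F = 493/1225 (F = (0 - 21)*(-1/75) - 12*(-1/98) = -21*(-1/75) + 6/49 = 7/25 + 6/49 = 493/1225 ≈ 0.40245)
G(A) = -18*A/(493/1225 + A) (G(A) = -9*(A + A)/(A + 493/1225) = -9*2*A/(493/1225 + A) = -18*A/(493/1225 + A))
-45876 + G(z(7, -13)) = -45876 - 22050*((⅕)*7 + (⅕)*(-13))/(493 + 1225*((⅕)*7 + (⅕)*(-13))) = -45876 - 22050*(7/5 - 13/5)/(493 + 1225*(7/5 - 13/5)) = -45876 - 22050*(-6/5)/(493 + 1225*(-6/5)) = -45876 - 22050*(-6/5)/(493 - 1470) = -45876 - 22050*(-6/5)/(-977) = -45876 - 22050*(-6/5)*(-1/977) = -45876 - 26460/977 = -44847312/977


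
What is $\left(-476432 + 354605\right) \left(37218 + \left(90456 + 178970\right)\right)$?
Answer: $-37357518588$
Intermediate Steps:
$\left(-476432 + 354605\right) \left(37218 + \left(90456 + 178970\right)\right) = - 121827 \left(37218 + 269426\right) = \left(-121827\right) 306644 = -37357518588$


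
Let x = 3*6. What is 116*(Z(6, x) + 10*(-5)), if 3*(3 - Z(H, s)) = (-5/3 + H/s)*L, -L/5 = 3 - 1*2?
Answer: -51388/9 ≈ -5709.8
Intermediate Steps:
x = 18
L = -5 (L = -5*(3 - 1*2) = -5*(3 - 2) = -5*1 = -5)
Z(H, s) = 2/9 + 5*H/(3*s) (Z(H, s) = 3 - (-5/3 + H/s)*(-5)/3 = 3 - (25/3 - 5*H/s)/3 = 3 + (-25/9 + 5*H/(3*s)) = 2/9 + 5*H/(3*s))
116*(Z(6, x) + 10*(-5)) = 116*((1/9)*(2*18 + 15*6)/18 + 10*(-5)) = 116*((1/9)*(1/18)*(36 + 90) - 50) = 116*((1/9)*(1/18)*126 - 50) = 116*(7/9 - 50) = 116*(-443/9) = -51388/9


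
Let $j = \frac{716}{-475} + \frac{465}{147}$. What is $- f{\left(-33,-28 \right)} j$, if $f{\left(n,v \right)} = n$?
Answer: $\frac{1271853}{23275} \approx 54.645$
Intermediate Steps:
$j = \frac{38541}{23275}$ ($j = 716 \left(- \frac{1}{475}\right) + 465 \cdot \frac{1}{147} = - \frac{716}{475} + \frac{155}{49} = \frac{38541}{23275} \approx 1.6559$)
$- f{\left(-33,-28 \right)} j = - \frac{\left(-33\right) 38541}{23275} = \left(-1\right) \left(- \frac{1271853}{23275}\right) = \frac{1271853}{23275}$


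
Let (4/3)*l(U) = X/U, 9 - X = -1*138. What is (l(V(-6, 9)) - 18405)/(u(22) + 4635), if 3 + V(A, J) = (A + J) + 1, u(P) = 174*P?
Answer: -24393/11284 ≈ -2.1617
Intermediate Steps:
V(A, J) = -2 + A + J (V(A, J) = -3 + ((A + J) + 1) = -3 + (1 + A + J) = -2 + A + J)
X = 147 (X = 9 - (-1)*138 = 9 - 1*(-138) = 9 + 138 = 147)
l(U) = 441/(4*U) (l(U) = 3*(147/U)/4 = 441/(4*U))
(l(V(-6, 9)) - 18405)/(u(22) + 4635) = (441/(4*(-2 - 6 + 9)) - 18405)/(174*22 + 4635) = ((441/4)/1 - 18405)/(3828 + 4635) = ((441/4)*1 - 18405)/8463 = (441/4 - 18405)*(1/8463) = -73179/4*1/8463 = -24393/11284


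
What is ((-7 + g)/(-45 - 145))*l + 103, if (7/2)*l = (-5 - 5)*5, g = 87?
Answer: 14499/133 ≈ 109.02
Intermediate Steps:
l = -100/7 (l = 2*((-5 - 5)*5)/7 = 2*(-10*5)/7 = (2/7)*(-50) = -100/7 ≈ -14.286)
((-7 + g)/(-45 - 145))*l + 103 = ((-7 + 87)/(-45 - 145))*(-100/7) + 103 = (80/(-190))*(-100/7) + 103 = (80*(-1/190))*(-100/7) + 103 = -8/19*(-100/7) + 103 = 800/133 + 103 = 14499/133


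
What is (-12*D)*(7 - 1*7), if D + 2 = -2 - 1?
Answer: 0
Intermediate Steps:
D = -5 (D = -2 + (-2 - 1) = -2 - 3 = -5)
(-12*D)*(7 - 1*7) = (-12*(-5))*(7 - 1*7) = 60*(7 - 7) = 60*0 = 0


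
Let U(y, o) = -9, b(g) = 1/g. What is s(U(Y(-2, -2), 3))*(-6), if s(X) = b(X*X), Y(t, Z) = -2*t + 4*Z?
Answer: -2/27 ≈ -0.074074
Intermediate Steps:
s(X) = X**(-2) (s(X) = 1/(X*X) = 1/(X**2) = X**(-2))
s(U(Y(-2, -2), 3))*(-6) = -6/(-9)**2 = (1/81)*(-6) = -2/27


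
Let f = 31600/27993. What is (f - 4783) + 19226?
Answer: 404334499/27993 ≈ 14444.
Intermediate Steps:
f = 31600/27993 (f = 31600*(1/27993) = 31600/27993 ≈ 1.1289)
(f - 4783) + 19226 = (31600/27993 - 4783) + 19226 = -133858919/27993 + 19226 = 404334499/27993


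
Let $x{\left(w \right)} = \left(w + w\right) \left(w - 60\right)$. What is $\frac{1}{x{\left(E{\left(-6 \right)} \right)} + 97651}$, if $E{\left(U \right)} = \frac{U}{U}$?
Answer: $\frac{1}{97533} \approx 1.0253 \cdot 10^{-5}$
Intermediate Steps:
$E{\left(U \right)} = 1$
$x{\left(w \right)} = 2 w \left(-60 + w\right)$
$\frac{1}{x{\left(E{\left(-6 \right)} \right)} + 97651} = \frac{1}{2 \cdot 1 \left(-60 + 1\right) + 97651} = \frac{1}{2 \cdot 1 \left(-59\right) + 97651} = \frac{1}{-118 + 97651} = \frac{1}{97533}$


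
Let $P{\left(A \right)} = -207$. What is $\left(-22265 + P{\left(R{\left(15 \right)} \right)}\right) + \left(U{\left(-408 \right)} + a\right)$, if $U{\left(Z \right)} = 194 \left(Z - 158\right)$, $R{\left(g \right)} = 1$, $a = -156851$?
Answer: $-289127$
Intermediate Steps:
$U{\left(Z \right)} = -30652 + 194 Z$ ($U{\left(Z \right)} = 194 \left(-158 + Z\right) = -30652 + 194 Z$)
$\left(-22265 + P{\left(R{\left(15 \right)} \right)}\right) + \left(U{\left(-408 \right)} + a\right) = \left(-22265 - 207\right) + \left(\left(-30652 + 194 \left(-408\right)\right) - 156851\right) = -22472 - 266655 = -289127$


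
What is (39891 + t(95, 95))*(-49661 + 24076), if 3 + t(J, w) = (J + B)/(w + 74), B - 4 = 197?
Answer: -172477900280/169 ≈ -1.0206e+9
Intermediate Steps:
B = 201 (B = 4 + 197 = 201)
t(J, w) = -3 + (201 + J)/(74 + w) (t(J, w) = -3 + (J + 201)/(w + 74) = -3 + (201 + J)/(74 + w))
(39891 + t(95, 95))*(-49661 + 24076) = (39891 + (-21 + 95 - 3*95)/(74 + 95))*(-49661 + 24076) = (39891 + (-21 + 95 - 285)/169)*(-25585) = (39891 + (1/169)*(-211))*(-25585) = (39891 - 211/169)*(-25585) = (6741368/169)*(-25585) = -172477900280/169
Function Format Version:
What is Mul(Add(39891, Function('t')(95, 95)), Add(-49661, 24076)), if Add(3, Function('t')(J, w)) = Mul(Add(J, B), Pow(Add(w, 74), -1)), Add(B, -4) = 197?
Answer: Rational(-172477900280, 169) ≈ -1.0206e+9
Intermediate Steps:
B = 201 (B = Add(4, 197) = 201)
Function('t')(J, w) = Add(-3, Mul(Pow(Add(74, w), -1), Add(201, J))) (Function('t')(J, w) = Add(-3, Mul(Add(J, 201), Pow(Add(w, 74), -1))) = Add(-3, Mul(Add(201, J), Pow(Add(74, w), -1))) = Add(-3, Mul(Pow(Add(74, w), -1), Add(201, J))))
Mul(Add(39891, Function('t')(95, 95)), Add(-49661, 24076)) = Mul(Add(39891, Mul(Pow(Add(74, 95), -1), Add(-21, 95, Mul(-3, 95)))), Add(-49661, 24076)) = Mul(Add(39891, Mul(Pow(169, -1), Add(-21, 95, -285))), -25585) = Mul(Add(39891, Mul(Rational(1, 169), -211)), -25585) = Mul(Add(39891, Rational(-211, 169)), -25585) = Mul(Rational(6741368, 169), -25585) = Rational(-172477900280, 169)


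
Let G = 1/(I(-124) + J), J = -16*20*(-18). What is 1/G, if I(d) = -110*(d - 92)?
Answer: 29520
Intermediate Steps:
I(d) = 10120 - 110*d (I(d) = -110*(-92 + d) = 10120 - 110*d)
J = 5760 (J = -320*(-18) = 5760)
G = 1/29520 (G = 1/((10120 - 110*(-124)) + 5760) = 1/((10120 + 13640) + 5760) = 1/(23760 + 5760) = 1/29520 ≈ 3.3875e-5)
1/G = 1/(1/29520) = 29520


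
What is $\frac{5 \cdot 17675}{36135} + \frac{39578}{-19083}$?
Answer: $\frac{17087273}{45970947} \approx 0.3717$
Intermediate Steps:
$\frac{5 \cdot 17675}{36135} + \frac{39578}{-19083} = 88375 \cdot \frac{1}{36135} + 39578 \left(- \frac{1}{19083}\right) = \frac{17675}{7227} - \frac{39578}{19083} = \frac{17087273}{45970947}$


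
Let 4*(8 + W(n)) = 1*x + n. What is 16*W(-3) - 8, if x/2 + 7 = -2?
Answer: -220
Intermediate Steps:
x = -18 (x = -14 + 2*(-2) = -14 - 4 = -18)
W(n) = -25/2 + n/4 (W(n) = -8 + (1*(-18) + n)/4 = -8 + (-18 + n)/4 = -8 + (-9/2 + n/4) = -25/2 + n/4)
16*W(-3) - 8 = 16*(-25/2 + (1/4)*(-3)) - 8 = 16*(-25/2 - 3/4) - 8 = 16*(-53/4) - 8 = -212 - 8 = -220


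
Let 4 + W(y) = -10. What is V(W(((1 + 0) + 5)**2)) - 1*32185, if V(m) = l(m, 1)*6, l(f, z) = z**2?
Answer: -32179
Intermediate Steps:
W(y) = -14 (W(y) = -4 - 10 = -14)
V(m) = 6 (V(m) = 1**2*6 = 1*6 = 6)
V(W(((1 + 0) + 5)**2)) - 1*32185 = 6 - 1*32185 = 6 - 32185 = -32179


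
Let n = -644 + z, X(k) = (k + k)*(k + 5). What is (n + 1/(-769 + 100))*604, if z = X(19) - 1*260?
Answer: 3232004/669 ≈ 4831.1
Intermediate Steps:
X(k) = 2*k*(5 + k) (X(k) = (2*k)*(5 + k) = 2*k*(5 + k))
z = 652 (z = 2*19*(5 + 19) - 1*260 = 2*19*24 - 260 = 912 - 260 = 652)
n = 8 (n = -644 + 652 = 8)
(n + 1/(-769 + 100))*604 = (8 + 1/(-769 + 100))*604 = (8 + 1/(-669))*604 = (8 - 1/669)*604 = (5351/669)*604 = 3232004/669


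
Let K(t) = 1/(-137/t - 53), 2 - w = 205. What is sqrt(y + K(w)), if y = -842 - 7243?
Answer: I*sqrt(912207513406)/10622 ≈ 89.917*I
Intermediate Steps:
y = -8085
w = -203 (w = 2 - 1*205 = 2 - 205 = -203)
K(t) = 1/(-53 - 137/t)
sqrt(y + K(w)) = sqrt(-8085 - 1*(-203)/(137 + 53*(-203))) = sqrt(-8085 - 1*(-203)/(137 - 10759)) = sqrt(-8085 - 1*(-203)/(-10622)) = sqrt(-8085 - 1*(-203)*(-1/10622)) = sqrt(-8085 - 203/10622) = sqrt(-85879073/10622) = I*sqrt(912207513406)/10622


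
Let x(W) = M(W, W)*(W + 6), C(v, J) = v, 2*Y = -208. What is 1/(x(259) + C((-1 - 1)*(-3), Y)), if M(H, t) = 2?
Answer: 1/536 ≈ 0.0018657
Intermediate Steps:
Y = -104 (Y = (½)*(-208) = -104)
x(W) = 12 + 2*W (x(W) = 2*(W + 6) = 2*(6 + W) = 12 + 2*W)
1/(x(259) + C((-1 - 1)*(-3), Y)) = 1/((12 + 2*259) + (-1 - 1)*(-3)) = 1/((12 + 518) - 2*(-3)) = 1/(530 + 6) = 1/536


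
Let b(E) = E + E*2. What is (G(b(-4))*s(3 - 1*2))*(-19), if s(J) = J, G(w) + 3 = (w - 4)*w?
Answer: -3591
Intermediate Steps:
b(E) = 3*E (b(E) = E + 2*E = 3*E)
G(w) = -3 + w*(-4 + w) (G(w) = -3 + (w - 4)*w = -3 + (-4 + w)*w = -3 + w*(-4 + w))
(G(b(-4))*s(3 - 1*2))*(-19) = ((-3 + (3*(-4))² - 12*(-4))*(3 - 1*2))*(-19) = ((-3 + (-12)² - 4*(-12))*(3 - 2))*(-19) = ((-3 + 144 + 48)*1)*(-19) = (189*1)*(-19) = 189*(-19) = -3591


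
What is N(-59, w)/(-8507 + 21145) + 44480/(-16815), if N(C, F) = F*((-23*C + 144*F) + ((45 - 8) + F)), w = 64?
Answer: 1092479360/21250797 ≈ 51.409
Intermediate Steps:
N(C, F) = F*(37 - 23*C + 145*F) (N(C, F) = F*((-23*C + 144*F) + (37 + F)) = F*(37 - 23*C + 145*F))
N(-59, w)/(-8507 + 21145) + 44480/(-16815) = (64*(37 - 23*(-59) + 145*64))/(-8507 + 21145) + 44480/(-16815) = (64*(37 + 1357 + 9280))/12638 + 44480*(-1/16815) = (64*10674)*(1/12638) - 8896/3363 = 683136*(1/12638) - 8896/3363 = 341568/6319 - 8896/3363 = 1092479360/21250797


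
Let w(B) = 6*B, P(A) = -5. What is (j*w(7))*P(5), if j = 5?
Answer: -1050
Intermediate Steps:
(j*w(7))*P(5) = (5*(6*7))*(-5) = (5*42)*(-5) = 210*(-5) = -1050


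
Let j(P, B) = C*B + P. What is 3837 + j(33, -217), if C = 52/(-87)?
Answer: 347974/87 ≈ 3999.7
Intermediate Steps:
C = -52/87 (C = 52*(-1/87) = -52/87 ≈ -0.59770)
j(P, B) = P - 52*B/87 (j(P, B) = -52*B/87 + P = P - 52*B/87)
3837 + j(33, -217) = 3837 + (33 - 52/87*(-217)) = 3837 + (33 + 11284/87) = 3837 + 14155/87 = 347974/87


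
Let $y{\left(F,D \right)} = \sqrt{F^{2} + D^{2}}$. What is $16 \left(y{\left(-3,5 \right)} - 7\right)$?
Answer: $-112 + 16 \sqrt{34} \approx -18.705$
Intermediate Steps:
$y{\left(F,D \right)} = \sqrt{D^{2} + F^{2}}$
$16 \left(y{\left(-3,5 \right)} - 7\right) = 16 \left(\sqrt{5^{2} + \left(-3\right)^{2}} - 7\right) = 16 \left(\sqrt{25 + 9} - 7\right) = 16 \left(\sqrt{34} - 7\right) = 16 \left(-7 + \sqrt{34}\right) = -112 + 16 \sqrt{34}$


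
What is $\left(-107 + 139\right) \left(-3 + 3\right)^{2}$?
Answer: $0$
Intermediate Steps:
$\left(-107 + 139\right) \left(-3 + 3\right)^{2} = 32 \cdot 0^{2} = 32 \cdot 0 = 0$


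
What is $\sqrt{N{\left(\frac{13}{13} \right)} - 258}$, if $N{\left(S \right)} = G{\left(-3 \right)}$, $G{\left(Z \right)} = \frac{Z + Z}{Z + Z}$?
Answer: $i \sqrt{257} \approx 16.031 i$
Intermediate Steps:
$G{\left(Z \right)} = 1$ ($G{\left(Z \right)} = \frac{2 Z}{2 Z} = 2 Z \frac{1}{2 Z} = 1$)
$N{\left(S \right)} = 1$
$\sqrt{N{\left(\frac{13}{13} \right)} - 258} = \sqrt{1 - 258} = \sqrt{-257} = i \sqrt{257}$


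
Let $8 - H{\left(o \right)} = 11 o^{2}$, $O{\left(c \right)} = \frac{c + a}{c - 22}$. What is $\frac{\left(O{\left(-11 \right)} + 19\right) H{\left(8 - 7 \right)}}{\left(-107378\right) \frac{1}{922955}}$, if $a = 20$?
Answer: $\frac{25926645}{53689} \approx 482.9$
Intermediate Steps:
$O{\left(c \right)} = \frac{20 + c}{-22 + c}$ ($O{\left(c \right)} = \frac{c + 20}{c - 22} = \frac{20 + c}{-22 + c}$)
$H{\left(o \right)} = 8 - 11 o^{2}$
$\frac{\left(O{\left(-11 \right)} + 19\right) H{\left(8 - 7 \right)}}{\left(-107378\right) \frac{1}{922955}} = \frac{\left(\frac{20 - 11}{-22 - 11} + 19\right) \left(8 - 11 \left(8 - 7\right)^{2}\right)}{\left(-107378\right) \frac{1}{922955}} = \frac{\left(\frac{1}{-33} \cdot 9 + 19\right) \left(8 - 11 \left(8 - 7\right)^{2}\right)}{\left(-107378\right) \frac{1}{922955}} = \frac{\left(\left(- \frac{1}{33}\right) 9 + 19\right) \left(8 - 11 \cdot 1^{2}\right)}{- \frac{107378}{922955}} = \left(- \frac{3}{11} + 19\right) \left(8 - 11\right) \left(- \frac{922955}{107378}\right) = \frac{206 \left(8 - 11\right)}{11} \left(- \frac{922955}{107378}\right) = \frac{206}{11} \left(-3\right) \left(- \frac{922955}{107378}\right) = \left(- \frac{618}{11}\right) \left(- \frac{922955}{107378}\right) = \frac{25926645}{53689}$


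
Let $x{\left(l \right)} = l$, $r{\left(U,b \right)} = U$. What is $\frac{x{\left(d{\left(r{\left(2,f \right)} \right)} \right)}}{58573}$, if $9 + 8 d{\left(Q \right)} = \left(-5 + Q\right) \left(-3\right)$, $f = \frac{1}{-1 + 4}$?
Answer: $0$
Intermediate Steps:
$f = \frac{1}{3} \approx 0.33333$
$d{\left(Q \right)} = \frac{3}{4} - \frac{3 Q}{8}$ ($d{\left(Q \right)} = - \frac{9}{8} + \frac{\left(-5 + Q\right) \left(-3\right)}{8} = - \frac{9}{8} + \frac{15 - 3 Q}{8} = - \frac{9}{8} - \left(- \frac{15}{8} + \frac{3 Q}{8}\right) = \frac{3}{4} - \frac{3 Q}{8}$)
$\frac{x{\left(d{\left(r{\left(2,f \right)} \right)} \right)}}{58573} = \frac{\frac{3}{4} - \frac{3}{4}}{58573} = \left(\frac{3}{4} - \frac{3}{4}\right) \frac{1}{58573} = 0 \cdot \frac{1}{58573} = 0$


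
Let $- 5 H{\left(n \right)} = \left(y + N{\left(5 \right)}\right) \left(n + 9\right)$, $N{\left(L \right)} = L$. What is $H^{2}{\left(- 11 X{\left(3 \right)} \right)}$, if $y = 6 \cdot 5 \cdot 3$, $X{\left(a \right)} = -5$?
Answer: $1478656$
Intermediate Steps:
$y = 90$ ($y = 30 \cdot 3 = 90$)
$H{\left(n \right)} = -171 - 19 n$ ($H{\left(n \right)} = - \frac{\left(90 + 5\right) \left(n + 9\right)}{5} = - \frac{95 \left(9 + n\right)}{5} = - \frac{855 + 95 n}{5} = -171 - 19 n$)
$H^{2}{\left(- 11 X{\left(3 \right)} \right)} = \left(-171 - 19 \left(\left(-11\right) \left(-5\right)\right)\right)^{2} = \left(-171 - 1045\right)^{2} = \left(-1216\right)^{2} = 1478656$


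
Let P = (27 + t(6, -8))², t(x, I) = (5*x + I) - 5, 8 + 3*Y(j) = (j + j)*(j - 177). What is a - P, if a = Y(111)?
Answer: -20468/3 ≈ -6822.7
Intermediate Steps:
Y(j) = -8/3 + 2*j*(-177 + j)/3 (Y(j) = -8/3 + ((j + j)*(j - 177))/3 = -8/3 + ((2*j)*(-177 + j))/3 = -8/3 + (2*j*(-177 + j))/3 = -8/3 + 2*j*(-177 + j)/3)
a = -14660/3 (a = -8/3 - 118*111 + (⅔)*111² = -8/3 - 13098 + (⅔)*12321 = -8/3 - 13098 + 8214 = -14660/3 ≈ -4886.7)
t(x, I) = -5 + I + 5*x (t(x, I) = (I + 5*x) - 5 = -5 + I + 5*x)
P = 1936 (P = (27 + (-5 - 8 + 5*6))² = (27 + (-5 - 8 + 30))² = (27 + 17)² = 44² = 1936)
a - P = -14660/3 - 1*1936 = -14660/3 - 1936 = -20468/3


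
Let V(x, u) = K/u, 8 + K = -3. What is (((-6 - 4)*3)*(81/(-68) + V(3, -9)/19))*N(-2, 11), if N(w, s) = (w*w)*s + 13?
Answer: 65515/34 ≈ 1926.9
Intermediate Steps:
K = -11 (K = -8 - 3 = -11)
N(w, s) = 13 + s*w**2 (N(w, s) = w**2*s + 13 = s*w**2 + 13 = 13 + s*w**2)
V(x, u) = -11/u
(((-6 - 4)*3)*(81/(-68) + V(3, -9)/19))*N(-2, 11) = (((-6 - 4)*3)*(81/(-68) - 11/(-9)/19))*(13 + 11*(-2)**2) = ((-10*3)*(81*(-1/68) - 11*(-1/9)*(1/19)))*(13 + 11*4) = (-30*(-81/68 + (11/9)*(1/19)))*(13 + 44) = -30*(-81/68 + 11/171)*57 = -30*(-13103/11628)*57 = (65515/1938)*57 = 65515/34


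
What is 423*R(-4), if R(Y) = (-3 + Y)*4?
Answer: -11844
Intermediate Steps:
R(Y) = -12 + 4*Y
423*R(-4) = 423*(-12 + 4*(-4)) = 423*(-12 - 16) = 423*(-28) = -11844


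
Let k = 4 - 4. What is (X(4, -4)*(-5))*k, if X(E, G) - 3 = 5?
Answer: 0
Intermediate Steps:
X(E, G) = 8 (X(E, G) = 3 + 5 = 8)
k = 0
(X(4, -4)*(-5))*k = (8*(-5))*0 = -40*0 = 0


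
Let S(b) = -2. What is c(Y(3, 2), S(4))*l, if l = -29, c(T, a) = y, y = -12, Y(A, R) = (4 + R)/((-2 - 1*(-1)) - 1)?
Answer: 348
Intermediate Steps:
Y(A, R) = -2 - R/2 (Y(A, R) = (4 + R)/((-2 + 1) - 1) = (4 + R)/(-1 - 1) = (4 + R)/(-2) = (4 + R)*(-½) = -2 - R/2)
c(T, a) = -12
c(Y(3, 2), S(4))*l = -12*(-29) = 348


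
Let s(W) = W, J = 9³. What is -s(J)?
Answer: -729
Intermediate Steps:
J = 729
-s(J) = -1*729 = -729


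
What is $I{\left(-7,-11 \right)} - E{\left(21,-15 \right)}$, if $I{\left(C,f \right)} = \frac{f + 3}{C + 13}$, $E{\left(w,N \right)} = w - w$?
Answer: $- \frac{4}{3} \approx -1.3333$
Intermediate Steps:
$E{\left(w,N \right)} = 0$
$I{\left(C,f \right)} = \frac{3 + f}{13 + C}$
$I{\left(-7,-11 \right)} - E{\left(21,-15 \right)} = \frac{3 - 11}{13 - 7} - 0 = \frac{1}{6} \left(-8\right) + 0 = - \frac{4}{3} + 0 = - \frac{4}{3}$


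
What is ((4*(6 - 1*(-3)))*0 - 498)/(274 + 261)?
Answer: -498/535 ≈ -0.93084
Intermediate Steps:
((4*(6 - 1*(-3)))*0 - 498)/(274 + 261) = ((4*(6 + 3))*0 - 498)/535 = ((4*9)*0 - 498)*(1/535) = (36*0 - 498)*(1/535) = (0 - 498)*(1/535) = -498*1/535 = -498/535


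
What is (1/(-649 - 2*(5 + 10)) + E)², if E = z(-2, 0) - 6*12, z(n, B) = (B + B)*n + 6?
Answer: 2008384225/461041 ≈ 4356.2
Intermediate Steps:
z(n, B) = 6 + 2*B*n (z(n, B) = (2*B)*n + 6 = 2*B*n + 6 = 6 + 2*B*n)
E = -66 (E = (6 + 2*0*(-2)) - 6*12 = (6 + 0) - 72 = 6 - 72 = -66)
(1/(-649 - 2*(5 + 10)) + E)² = (1/(-649 - 2*(5 + 10)) - 66)² = (1/(-649 - 2*15) - 66)² = (1/(-649 - 30) - 66)² = (1/(-679) - 66)² = (-1/679 - 66)² = (-44815/679)² = 2008384225/461041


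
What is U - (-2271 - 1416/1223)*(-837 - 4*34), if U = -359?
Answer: -2704259134/1223 ≈ -2.2112e+6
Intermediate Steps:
U - (-2271 - 1416/1223)*(-837 - 4*34) = -359 - (-2271 - 1416/1223)*(-837 - 4*34) = -359 - (-2271 - 1416*1/1223)*(-837 - 136) = -359 - (-2271 - 1416/1223)*(-973) = -359 - (-2778849)*(-973)/1223 = -359 - 1*2703820077/1223 = -359 - 2703820077/1223 = -2704259134/1223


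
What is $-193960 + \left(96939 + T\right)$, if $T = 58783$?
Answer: $-38238$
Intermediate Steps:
$-193960 + \left(96939 + T\right) = -193960 + \left(96939 + 58783\right) = -193960 + 155722 = -38238$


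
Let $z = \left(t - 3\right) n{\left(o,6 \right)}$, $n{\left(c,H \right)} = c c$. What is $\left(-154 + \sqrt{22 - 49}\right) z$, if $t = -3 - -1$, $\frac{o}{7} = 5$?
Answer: $943250 - 18375 i \sqrt{3} \approx 9.4325 \cdot 10^{5} - 31826.0 i$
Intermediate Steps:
$o = 35$ ($o = 7 \cdot 5 = 35$)
$n{\left(c,H \right)} = c^{2}$
$t = -2$ ($t = -3 + 1 = -2$)
$z = -6125$ ($z = \left(-2 - 3\right) 35^{2} = \left(-5\right) 1225 = -6125$)
$\left(-154 + \sqrt{22 - 49}\right) z = \left(-154 + \sqrt{22 - 49}\right) \left(-6125\right) = \left(-154 + \sqrt{-27}\right) \left(-6125\right) = \left(-154 + 3 i \sqrt{3}\right) \left(-6125\right) = 943250 - 18375 i \sqrt{3}$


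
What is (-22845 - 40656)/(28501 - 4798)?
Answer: -21167/7901 ≈ -2.6790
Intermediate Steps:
(-22845 - 40656)/(28501 - 4798) = -63501/23703 = -63501*1/23703 = -21167/7901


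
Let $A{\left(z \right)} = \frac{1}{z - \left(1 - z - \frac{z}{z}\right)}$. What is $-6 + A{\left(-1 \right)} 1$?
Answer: $- \frac{13}{2} \approx -6.5$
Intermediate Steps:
$A{\left(z \right)} = \frac{1}{2 z}$ ($A{\left(z \right)} = \frac{1}{z + \left(\left(1 - 1\right) + z\right)} = \frac{1}{z + \left(0 + z\right)} = \frac{1}{z + z} = \frac{1}{2 z}$)
$-6 + A{\left(-1 \right)} 1 = -6 + \frac{1}{2 \left(-1\right)} 1 = -6 + \frac{1}{2} \left(-1\right) 1 = -6 - \frac{1}{2} = - \frac{13}{2}$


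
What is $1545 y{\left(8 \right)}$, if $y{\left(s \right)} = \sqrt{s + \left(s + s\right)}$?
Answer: $3090 \sqrt{6} \approx 7568.9$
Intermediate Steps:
$y{\left(s \right)} = \sqrt{3} \sqrt{s}$ ($y{\left(s \right)} = \sqrt{s + 2 s} = \sqrt{3 s} = \sqrt{3} \sqrt{s}$)
$1545 y{\left(8 \right)} = 1545 \sqrt{3} \sqrt{8} = 1545 \sqrt{3} \cdot 2 \sqrt{2} = 1545 \cdot 2 \sqrt{6} = 3090 \sqrt{6}$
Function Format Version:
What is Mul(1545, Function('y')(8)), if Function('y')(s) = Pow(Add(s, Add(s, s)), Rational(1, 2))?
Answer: Mul(3090, Pow(6, Rational(1, 2))) ≈ 7568.9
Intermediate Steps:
Function('y')(s) = Mul(Pow(3, Rational(1, 2)), Pow(s, Rational(1, 2))) (Function('y')(s) = Pow(Add(s, Mul(2, s)), Rational(1, 2)) = Pow(Mul(3, s), Rational(1, 2)) = Mul(Pow(3, Rational(1, 2)), Pow(s, Rational(1, 2))))
Mul(1545, Function('y')(8)) = Mul(1545, Mul(Pow(3, Rational(1, 2)), Pow(8, Rational(1, 2)))) = Mul(1545, Mul(Pow(3, Rational(1, 2)), Mul(2, Pow(2, Rational(1, 2))))) = Mul(1545, Mul(2, Pow(6, Rational(1, 2)))) = Mul(3090, Pow(6, Rational(1, 2)))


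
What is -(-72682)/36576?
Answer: 36341/18288 ≈ 1.9872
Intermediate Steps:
-(-72682)/36576 = -1*(-36341/18288) = 36341/18288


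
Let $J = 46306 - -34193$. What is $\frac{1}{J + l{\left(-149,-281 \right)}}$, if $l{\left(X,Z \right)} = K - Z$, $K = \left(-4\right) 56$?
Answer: $\frac{1}{80556} \approx 1.2414 \cdot 10^{-5}$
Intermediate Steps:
$K = -224$
$J = 80499$ ($J = 46306 + 34193 = 80499$)
$l{\left(X,Z \right)} = -224 - Z$
$\frac{1}{J + l{\left(-149,-281 \right)}} = \frac{1}{80499 - -57} = \frac{1}{80499 + \left(-224 + 281\right)} = \frac{1}{80499 + 57} = \frac{1}{80556}$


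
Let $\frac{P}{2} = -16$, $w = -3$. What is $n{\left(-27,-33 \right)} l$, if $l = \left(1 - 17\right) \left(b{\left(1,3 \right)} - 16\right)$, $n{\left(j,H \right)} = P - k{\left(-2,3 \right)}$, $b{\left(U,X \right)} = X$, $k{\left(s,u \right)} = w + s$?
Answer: $-5616$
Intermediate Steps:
$k{\left(s,u \right)} = -3 + s$
$P = -32$ ($P = 2 \left(-16\right) = -32$)
$n{\left(j,H \right)} = -27$ ($n{\left(j,H \right)} = -32 - \left(-3 - 2\right) = -32 - -5 = -32 + 5 = -27$)
$l = 208$ ($l = \left(1 - 17\right) \left(3 - 16\right) = \left(-16\right) \left(-13\right) = 208$)
$n{\left(-27,-33 \right)} l = \left(-27\right) 208 = -5616$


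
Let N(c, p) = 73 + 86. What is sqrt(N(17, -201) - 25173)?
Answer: I*sqrt(25014) ≈ 158.16*I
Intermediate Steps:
N(c, p) = 159
sqrt(N(17, -201) - 25173) = sqrt(159 - 25173) = sqrt(-25014) = I*sqrt(25014)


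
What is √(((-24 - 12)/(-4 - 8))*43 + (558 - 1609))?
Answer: I*√922 ≈ 30.364*I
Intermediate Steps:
√(((-24 - 12)/(-4 - 8))*43 + (558 - 1609)) = √(-36/(-12)*43 - 1051) = √(-36*(-1/12)*43 - 1051) = √(3*43 - 1051) = √(129 - 1051) = √(-922) = I*√922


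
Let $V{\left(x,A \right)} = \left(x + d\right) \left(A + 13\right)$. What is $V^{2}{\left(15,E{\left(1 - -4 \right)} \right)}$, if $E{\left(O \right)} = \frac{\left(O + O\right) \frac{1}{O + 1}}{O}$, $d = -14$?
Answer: $\frac{1600}{9} \approx 177.78$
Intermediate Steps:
$E{\left(O \right)} = \frac{2}{1 + O}$ ($E{\left(O \right)} = \frac{2 O \frac{1}{1 + O}}{O} = \frac{2}{1 + O}$)
$V{\left(x,A \right)} = \left(-14 + x\right) \left(13 + A\right)$ ($V{\left(x,A \right)} = \left(x - 14\right) \left(A + 13\right) = \left(-14 + x\right) \left(13 + A\right)$)
$V^{2}{\left(15,E{\left(1 - -4 \right)} \right)} = \left(-182 - 14 \frac{2}{1 + \left(1 - -4\right)} + 13 \cdot 15 + \frac{2}{1 + \left(1 - -4\right)} 15\right)^{2} = \left(-182 - 14 \frac{2}{1 + \left(1 + 4\right)} + 195 + \frac{2}{1 + \left(1 + 4\right)} 15\right)^{2} = \left(-182 - 14 \frac{2}{1 + 5} + 195 + \frac{2}{1 + 5} \cdot 15\right)^{2} = \left(-182 - 14 \cdot \frac{2}{6} + 195 + \frac{2}{6} \cdot 15\right)^{2} = \left(-182 - 14 \cdot 2 \cdot \frac{1}{6} + 195 + 2 \cdot \frac{1}{6} \cdot 15\right)^{2} = \left(-182 - \frac{14}{3} + 195 + \frac{1}{3} \cdot 15\right)^{2} = \left(-182 - \frac{14}{3} + 195 + 5\right)^{2} = \left(\frac{40}{3}\right)^{2} = \frac{1600}{9}$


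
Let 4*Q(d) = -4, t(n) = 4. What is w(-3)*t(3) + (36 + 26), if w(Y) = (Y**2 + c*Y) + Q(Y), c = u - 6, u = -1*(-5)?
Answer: 106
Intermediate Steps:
u = 5
Q(d) = -1 (Q(d) = (1/4)*(-4) = -1)
c = -1 (c = 5 - 6 = -1)
w(Y) = -1 + Y**2 - Y (w(Y) = (Y**2 - Y) - 1 = -1 + Y**2 - Y)
w(-3)*t(3) + (36 + 26) = (-1 + (-3)**2 - 1*(-3))*4 + (36 + 26) = (-1 + 9 + 3)*4 + 62 = 11*4 + 62 = 44 + 62 = 106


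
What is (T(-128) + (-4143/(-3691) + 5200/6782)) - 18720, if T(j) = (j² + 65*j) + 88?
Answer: -132247355295/12516181 ≈ -10566.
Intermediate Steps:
T(j) = 88 + j² + 65*j
(T(-128) + (-4143/(-3691) + 5200/6782)) - 18720 = ((88 + (-128)² + 65*(-128)) + (-4143/(-3691) + 5200/6782)) - 18720 = ((88 + 16384 - 8320) + (-4143*(-1/3691) + 5200*(1/6782))) - 18720 = (8152 + (4143/3691 + 2600/3391)) - 18720 = (8152 + 23645513/12516181) - 18720 = 102055553025/12516181 - 18720 = -132247355295/12516181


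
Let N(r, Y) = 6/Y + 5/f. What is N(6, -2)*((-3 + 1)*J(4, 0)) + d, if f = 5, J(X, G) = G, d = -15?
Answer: -15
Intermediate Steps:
N(r, Y) = 1 + 6/Y (N(r, Y) = 6/Y + 5/5 = 6/Y + 5*(⅕) = 6/Y + 1 = 1 + 6/Y)
N(6, -2)*((-3 + 1)*J(4, 0)) + d = ((6 - 2)/(-2))*((-3 + 1)*0) - 15 = (-½*4)*(-2*0) - 15 = -2*0 - 15 = 0 - 15 = -15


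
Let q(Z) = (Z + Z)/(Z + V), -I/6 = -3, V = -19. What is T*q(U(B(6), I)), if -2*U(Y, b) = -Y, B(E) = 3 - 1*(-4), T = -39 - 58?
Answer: 1358/31 ≈ 43.806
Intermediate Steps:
T = -97
I = 18 (I = -6*(-3) = 18)
B(E) = 7 (B(E) = 3 + 4 = 7)
U(Y, b) = Y/2 (U(Y, b) = -(-1)*Y/2 = Y/2)
q(Z) = 2*Z/(-19 + Z) (q(Z) = (Z + Z)/(Z - 19) = (2*Z)/(-19 + Z) = 2*Z/(-19 + Z))
T*q(U(B(6), I)) = -194*(1/2)*7/(-19 + (1/2)*7) = -194*7/(2*(-19 + 7/2)) = -194*7/(2*(-31/2)) = -194*7*(-2)/(2*31) = -97*(-14/31) = 1358/31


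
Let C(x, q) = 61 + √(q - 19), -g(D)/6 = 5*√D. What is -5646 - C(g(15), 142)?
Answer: -5707 - √123 ≈ -5718.1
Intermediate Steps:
g(D) = -30*√D
C(x, q) = 61 + √(-19 + q)
-5646 - C(g(15), 142) = -5646 - (61 + √(-19 + 142)) = -5646 - (61 + √123) = -5646 + (-61 - √123) = -5707 - √123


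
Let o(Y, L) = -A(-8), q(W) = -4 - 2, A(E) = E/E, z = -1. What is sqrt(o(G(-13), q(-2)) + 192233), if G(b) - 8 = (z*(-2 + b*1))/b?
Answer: 2*sqrt(48058) ≈ 438.44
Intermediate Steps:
A(E) = 1
q(W) = -6
G(b) = 8 + (2 - b)/b (G(b) = 8 + (-(-2 + b*1))/b = 8 + (-(-2 + b))/b = 8 + (2 - b)/b)
o(Y, L) = -1 (o(Y, L) = -1*1 = -1)
sqrt(o(G(-13), q(-2)) + 192233) = sqrt(-1 + 192233) = sqrt(192232) = 2*sqrt(48058)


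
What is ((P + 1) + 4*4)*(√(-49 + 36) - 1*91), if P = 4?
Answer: -1911 + 21*I*√13 ≈ -1911.0 + 75.717*I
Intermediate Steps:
((P + 1) + 4*4)*(√(-49 + 36) - 1*91) = ((4 + 1) + 4*4)*(√(-49 + 36) - 1*91) = (5 + 16)*(√(-13) - 91) = 21*(I*√13 - 91) = 21*(-91 + I*√13) = -1911 + 21*I*√13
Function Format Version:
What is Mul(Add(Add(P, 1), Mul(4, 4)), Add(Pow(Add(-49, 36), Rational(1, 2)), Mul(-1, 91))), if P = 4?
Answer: Add(-1911, Mul(21, I, Pow(13, Rational(1, 2)))) ≈ Add(-1911.0, Mul(75.717, I))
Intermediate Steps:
Mul(Add(Add(P, 1), Mul(4, 4)), Add(Pow(Add(-49, 36), Rational(1, 2)), Mul(-1, 91))) = Mul(Add(Add(4, 1), Mul(4, 4)), Add(Pow(Add(-49, 36), Rational(1, 2)), Mul(-1, 91))) = Mul(Add(5, 16), Add(Pow(-13, Rational(1, 2)), -91)) = Mul(21, Add(Mul(I, Pow(13, Rational(1, 2))), -91)) = Mul(21, Add(-91, Mul(I, Pow(13, Rational(1, 2))))) = Add(-1911, Mul(21, I, Pow(13, Rational(1, 2))))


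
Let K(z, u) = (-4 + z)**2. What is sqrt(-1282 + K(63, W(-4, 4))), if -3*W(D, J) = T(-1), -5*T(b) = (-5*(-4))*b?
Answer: sqrt(2199) ≈ 46.893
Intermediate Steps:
T(b) = -4*b (T(b) = -(-5*(-4))*b/5 = -4*b)
W(D, J) = -4/3 (W(D, J) = -(-4)*(-1)/3 = -1/3*4 = -4/3)
sqrt(-1282 + K(63, W(-4, 4))) = sqrt(-1282 + (-4 + 63)**2) = sqrt(-1282 + 59**2) = sqrt(-1282 + 3481) = sqrt(2199)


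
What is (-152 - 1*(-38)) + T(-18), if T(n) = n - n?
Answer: -114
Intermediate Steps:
T(n) = 0
(-152 - 1*(-38)) + T(-18) = (-152 - 1*(-38)) + 0 = (-152 + 38) + 0 = -114 + 0 = -114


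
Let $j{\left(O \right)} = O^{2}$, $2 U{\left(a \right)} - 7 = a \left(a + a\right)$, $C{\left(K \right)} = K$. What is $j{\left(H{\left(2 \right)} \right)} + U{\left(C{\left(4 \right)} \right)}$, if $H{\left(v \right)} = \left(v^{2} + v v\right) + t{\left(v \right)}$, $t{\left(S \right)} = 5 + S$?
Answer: $\frac{489}{2} \approx 244.5$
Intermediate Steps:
$U{\left(a \right)} = \frac{7}{2} + a^{2}$ ($U{\left(a \right)} = \frac{7}{2} + \frac{a \left(a + a\right)}{2} = \frac{7}{2} + \frac{a 2 a}{2} = \frac{7}{2} + \frac{2 a^{2}}{2} = \frac{7}{2} + a^{2}$)
$H{\left(v \right)} = 5 + v + 2 v^{2}$ ($H{\left(v \right)} = \left(v^{2} + v v\right) + \left(5 + v\right) = \left(v^{2} + v^{2}\right) + \left(5 + v\right) = 2 v^{2} + \left(5 + v\right) = 5 + v + 2 v^{2}$)
$j{\left(H{\left(2 \right)} \right)} + U{\left(C{\left(4 \right)} \right)} = \left(5 + 2 + 2 \cdot 2^{2}\right)^{2} + \left(\frac{7}{2} + 4^{2}\right) = \left(5 + 2 + 2 \cdot 4\right)^{2} + \left(\frac{7}{2} + 16\right) = \left(5 + 2 + 8\right)^{2} + \frac{39}{2} = 15^{2} + \frac{39}{2} = 225 + \frac{39}{2} = \frac{489}{2}$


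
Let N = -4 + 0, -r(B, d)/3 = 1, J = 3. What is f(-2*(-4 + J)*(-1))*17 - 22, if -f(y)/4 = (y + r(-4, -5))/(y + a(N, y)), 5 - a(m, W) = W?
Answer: 46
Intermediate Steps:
r(B, d) = -3 (r(B, d) = -3*1 = -3)
N = -4
a(m, W) = 5 - W
f(y) = 12/5 - 4*y/5 (f(y) = -4*(y - 3)/(y + (5 - y)) = -4*(-3 + y)/5 = -4*(-⅗ + y/5) = 12/5 - 4*y/5)
f(-2*(-4 + J)*(-1))*17 - 22 = (12/5 - 4*(-2*(-4 + 3))*(-1)/5)*17 - 22 = (12/5 - 4*(-2*(-1))*(-1)/5)*17 - 22 = (12/5 - 8*(-1)/5)*17 - 22 = (12/5 - ⅘*(-2))*17 - 22 = (12/5 + 8/5)*17 - 22 = 4*17 - 22 = 68 - 22 = 46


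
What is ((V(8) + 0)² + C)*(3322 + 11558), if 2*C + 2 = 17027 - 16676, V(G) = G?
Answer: 3548880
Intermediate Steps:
C = 349/2 (C = -1 + (17027 - 16676)/2 = -1 + (½)*351 = -1 + 351/2 = 349/2 ≈ 174.50)
((V(8) + 0)² + C)*(3322 + 11558) = ((8 + 0)² + 349/2)*(3322 + 11558) = (8² + 349/2)*14880 = (64 + 349/2)*14880 = (477/2)*14880 = 3548880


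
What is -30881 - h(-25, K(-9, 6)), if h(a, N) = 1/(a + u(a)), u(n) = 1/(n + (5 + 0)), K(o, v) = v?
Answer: -15471361/501 ≈ -30881.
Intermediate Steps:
u(n) = 1/(5 + n) (u(n) = 1/(n + 5) = 1/(5 + n))
h(a, N) = 1/(a + 1/(5 + a))
-30881 - h(-25, K(-9, 6)) = -30881 - (5 - 25)/(1 - 25*(5 - 25)) = -30881 - (-20)/(1 - 25*(-20)) = -30881 - (-20)/(1 + 500) = -30881 - (-20)/501 = -30881 - 1*(-20/501) = -30881 + 20/501 = -15471361/501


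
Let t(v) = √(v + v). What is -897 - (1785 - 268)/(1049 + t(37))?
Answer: -988584652/1100327 + 1517*√74/1100327 ≈ -898.43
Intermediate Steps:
t(v) = √2*√v (t(v) = √(2*v) = √2*√v)
-897 - (1785 - 268)/(1049 + t(37)) = -897 - (1785 - 268)/(1049 + √2*√37) = -897 - 1517/(1049 + √74)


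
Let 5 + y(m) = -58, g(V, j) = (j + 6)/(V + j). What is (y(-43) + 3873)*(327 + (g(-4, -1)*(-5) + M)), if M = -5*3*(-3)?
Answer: 1436370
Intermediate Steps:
g(V, j) = (6 + j)/(V + j)
y(m) = -63 (y(m) = -5 - 58 = -63)
M = 45 (M = -15*(-3) = 45)
(y(-43) + 3873)*(327 + (g(-4, -1)*(-5) + M)) = (-63 + 3873)*(327 + (((6 - 1)/(-4 - 1))*(-5) + 45)) = 3810*(327 + ((5/(-5))*(-5) + 45)) = 3810*(327 + (-1/5*5*(-5) + 45)) = 3810*(327 + (-1*(-5) + 45)) = 3810*(327 + (5 + 45)) = 3810*(327 + 50) = 3810*377 = 1436370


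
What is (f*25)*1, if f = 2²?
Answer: 100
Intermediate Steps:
f = 4
(f*25)*1 = (4*25)*1 = 100*1 = 100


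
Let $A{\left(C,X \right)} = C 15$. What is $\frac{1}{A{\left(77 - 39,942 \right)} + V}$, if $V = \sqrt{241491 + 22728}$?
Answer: $\frac{190}{20227} - \frac{\sqrt{264219}}{60681} \approx 0.00092249$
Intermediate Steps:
$A{\left(C,X \right)} = 15 C$
$V = \sqrt{264219} \approx 514.02$
$\frac{1}{A{\left(77 - 39,942 \right)} + V} = \frac{1}{15 \left(77 - 39\right) + \sqrt{264219}} = \frac{1}{15 \cdot 38 + \sqrt{264219}} = \frac{1}{570 + \sqrt{264219}}$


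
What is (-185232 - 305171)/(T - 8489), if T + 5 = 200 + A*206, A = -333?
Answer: 490403/76892 ≈ 6.3778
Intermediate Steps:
T = -68403 (T = -5 + (200 - 333*206) = -5 + (200 - 68598) = -5 - 68398 = -68403)
(-185232 - 305171)/(T - 8489) = (-185232 - 305171)/(-68403 - 8489) = -490403/(-76892) = -490403*(-1/76892) = 490403/76892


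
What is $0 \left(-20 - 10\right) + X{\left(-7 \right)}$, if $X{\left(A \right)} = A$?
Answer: $-7$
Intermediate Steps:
$0 \left(-20 - 10\right) + X{\left(-7 \right)} = 0 \left(-20 - 10\right) - 7 = 0 \left(-30\right) - 7 = 0 - 7 = -7$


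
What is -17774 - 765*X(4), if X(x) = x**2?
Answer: -30014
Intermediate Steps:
-17774 - 765*X(4) = -17774 - 765*4**2 = -17774 - 765*16 = -17774 - 1*12240 = -17774 - 12240 = -30014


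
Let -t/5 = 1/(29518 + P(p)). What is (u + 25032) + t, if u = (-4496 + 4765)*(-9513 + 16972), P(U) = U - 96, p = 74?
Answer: 59921212483/29496 ≈ 2.0315e+6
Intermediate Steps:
P(U) = -96 + U
u = 2006471 (u = 269*7459 = 2006471)
t = -5/29496 (t = -5/(29518 + (-96 + 74)) = -5/(29518 - 22) = -5/29496 ≈ -0.00016951)
(u + 25032) + t = (2006471 + 25032) - 5/29496 = 2031503 - 5/29496 = 59921212483/29496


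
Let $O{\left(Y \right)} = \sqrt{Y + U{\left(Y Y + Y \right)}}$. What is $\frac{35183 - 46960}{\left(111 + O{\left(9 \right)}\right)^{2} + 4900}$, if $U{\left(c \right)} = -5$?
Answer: $- \frac{11777}{17669} \approx -0.66653$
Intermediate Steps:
$O{\left(Y \right)} = \sqrt{-5 + Y}$ ($O{\left(Y \right)} = \sqrt{Y - 5} = \sqrt{-5 + Y}$)
$\frac{35183 - 46960}{\left(111 + O{\left(9 \right)}\right)^{2} + 4900} = \frac{35183 - 46960}{\left(111 + \sqrt{-5 + 9}\right)^{2} + 4900} = - \frac{11777}{\left(111 + \sqrt{4}\right)^{2} + 4900} = - \frac{11777}{\left(111 + 2\right)^{2} + 4900} = - \frac{11777}{113^{2} + 4900} = - \frac{11777}{12769 + 4900} = - \frac{11777}{17669}$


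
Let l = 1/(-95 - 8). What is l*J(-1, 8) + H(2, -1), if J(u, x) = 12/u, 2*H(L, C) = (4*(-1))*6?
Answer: -1224/103 ≈ -11.883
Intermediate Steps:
H(L, C) = -12 (H(L, C) = ((4*(-1))*6)/2 = (-4*6)/2 = (½)*(-24) = -12)
l = -1/103 (l = 1/(-103) = -1/103 ≈ -0.0097087)
l*J(-1, 8) + H(2, -1) = -12/(103*(-1)) - 12 = -12*(-1)/103 - 12 = -1/103*(-12) - 12 = 12/103 - 12 = -1224/103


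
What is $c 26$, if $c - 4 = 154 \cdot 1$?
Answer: $4108$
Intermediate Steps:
$c = 158$ ($c = 4 + 154 \cdot 1 = 4 + 154 = 158$)
$c 26 = 158 \cdot 26 = 4108$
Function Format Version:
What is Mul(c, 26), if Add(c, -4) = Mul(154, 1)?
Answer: 4108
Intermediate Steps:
c = 158 (c = Add(4, Mul(154, 1)) = Add(4, 154) = 158)
Mul(c, 26) = Mul(158, 26) = 4108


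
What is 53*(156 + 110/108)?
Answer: 449387/54 ≈ 8322.0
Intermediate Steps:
53*(156 + 110/108) = 53*(156 + 110*(1/108)) = 53*(156 + 55/54) = 53*(8479/54) = 449387/54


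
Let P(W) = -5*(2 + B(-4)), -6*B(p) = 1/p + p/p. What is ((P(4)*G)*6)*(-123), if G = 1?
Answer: 27675/4 ≈ 6918.8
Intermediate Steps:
B(p) = -⅙ - 1/(6*p) (B(p) = -(1/p + p/p)/6 = -(1/p + 1)/6 = -(1 + 1/p)/6 = -⅙ - 1/(6*p))
P(W) = -75/8 (P(W) = -5*(2 + (⅙)*(-1 - 1*(-4))/(-4)) = -5*(2 + (⅙)*(-¼)*(-1 + 4)) = -5*(2 + (⅙)*(-¼)*3) = -5*(2 - ⅛) = -5*15/8 = -75/8)
((P(4)*G)*6)*(-123) = (-75/8*1*6)*(-123) = -75/8*6*(-123) = -225/4*(-123) = 27675/4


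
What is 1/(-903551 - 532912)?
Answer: -1/1436463 ≈ -6.9615e-7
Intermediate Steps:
1/(-903551 - 532912) = 1/(-1436463) = -1/1436463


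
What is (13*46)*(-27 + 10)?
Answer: -10166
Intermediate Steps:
(13*46)*(-27 + 10) = 598*(-17) = -10166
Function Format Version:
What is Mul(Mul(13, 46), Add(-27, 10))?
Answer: -10166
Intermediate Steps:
Mul(Mul(13, 46), Add(-27, 10)) = Mul(598, -17) = -10166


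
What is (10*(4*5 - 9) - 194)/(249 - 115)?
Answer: -42/67 ≈ -0.62687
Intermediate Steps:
(10*(4*5 - 9) - 194)/(249 - 115) = (10*(20 - 9) - 194)/134 = (10*11 - 194)*(1/134) = (110 - 194)*(1/134) = -84*1/134 = -42/67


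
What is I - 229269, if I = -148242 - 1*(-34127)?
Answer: -343384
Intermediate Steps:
I = -114115 (I = -148242 + 34127 = -114115)
I - 229269 = -114115 - 229269 = -343384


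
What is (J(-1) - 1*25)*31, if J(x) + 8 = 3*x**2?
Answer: -930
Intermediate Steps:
J(x) = -8 + 3*x**2
(J(-1) - 1*25)*31 = ((-8 + 3*(-1)**2) - 1*25)*31 = ((-8 + 3*1) - 25)*31 = ((-8 + 3) - 25)*31 = (-5 - 25)*31 = -30*31 = -930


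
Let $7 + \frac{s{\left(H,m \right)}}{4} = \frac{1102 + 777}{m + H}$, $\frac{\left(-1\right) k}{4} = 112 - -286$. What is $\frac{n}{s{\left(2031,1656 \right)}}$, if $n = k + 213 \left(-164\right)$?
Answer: $\frac{33665997}{23930} \approx 1406.9$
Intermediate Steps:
$k = -1592$ ($k = - 4 \left(112 - -286\right) = - 4 \left(112 + 286\right) = \left(-4\right) 398 = -1592$)
$s{\left(H,m \right)} = -28 + \frac{7516}{H + m}$ ($s{\left(H,m \right)} = -28 + 4 \frac{1102 + 777}{m + H} = -28 + 4 \frac{1879}{H + m} = -28 + \frac{7516}{H + m}$)
$n = -36524$ ($n = -1592 + 213 \left(-164\right) = -1592 - 34932 = -36524$)
$\frac{n}{s{\left(2031,1656 \right)}} = - \frac{36524}{4 \frac{1}{2031 + 1656} \left(1879 - 14217 - 11592\right)} = - \frac{36524}{4 \cdot \frac{1}{3687} \left(1879 - 14217 - 11592\right)} = - \frac{36524}{4 \cdot \frac{1}{3687} \left(-23930\right)} = - \frac{36524}{- \frac{95720}{3687}} = \left(-36524\right) \left(- \frac{3687}{95720}\right) = \frac{33665997}{23930}$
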